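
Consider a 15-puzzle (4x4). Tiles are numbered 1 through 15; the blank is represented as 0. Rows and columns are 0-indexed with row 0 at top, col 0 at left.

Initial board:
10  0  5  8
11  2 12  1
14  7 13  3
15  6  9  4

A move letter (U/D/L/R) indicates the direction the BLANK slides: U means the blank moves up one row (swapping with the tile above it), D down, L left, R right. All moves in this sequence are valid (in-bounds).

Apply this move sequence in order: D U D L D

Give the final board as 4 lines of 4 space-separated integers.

Answer: 10  2  5  8
14 11 12  1
 0  7 13  3
15  6  9  4

Derivation:
After move 1 (D):
10  2  5  8
11  0 12  1
14  7 13  3
15  6  9  4

After move 2 (U):
10  0  5  8
11  2 12  1
14  7 13  3
15  6  9  4

After move 3 (D):
10  2  5  8
11  0 12  1
14  7 13  3
15  6  9  4

After move 4 (L):
10  2  5  8
 0 11 12  1
14  7 13  3
15  6  9  4

After move 5 (D):
10  2  5  8
14 11 12  1
 0  7 13  3
15  6  9  4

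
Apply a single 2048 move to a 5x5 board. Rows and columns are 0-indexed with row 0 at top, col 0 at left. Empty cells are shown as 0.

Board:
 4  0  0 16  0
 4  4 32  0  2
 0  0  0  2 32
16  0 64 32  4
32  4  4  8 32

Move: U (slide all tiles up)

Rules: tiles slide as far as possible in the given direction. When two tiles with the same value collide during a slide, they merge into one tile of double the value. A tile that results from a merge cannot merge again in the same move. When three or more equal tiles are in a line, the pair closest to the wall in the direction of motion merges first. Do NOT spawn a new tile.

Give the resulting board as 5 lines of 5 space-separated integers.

Slide up:
col 0: [4, 4, 0, 16, 32] -> [8, 16, 32, 0, 0]
col 1: [0, 4, 0, 0, 4] -> [8, 0, 0, 0, 0]
col 2: [0, 32, 0, 64, 4] -> [32, 64, 4, 0, 0]
col 3: [16, 0, 2, 32, 8] -> [16, 2, 32, 8, 0]
col 4: [0, 2, 32, 4, 32] -> [2, 32, 4, 32, 0]

Answer:  8  8 32 16  2
16  0 64  2 32
32  0  4 32  4
 0  0  0  8 32
 0  0  0  0  0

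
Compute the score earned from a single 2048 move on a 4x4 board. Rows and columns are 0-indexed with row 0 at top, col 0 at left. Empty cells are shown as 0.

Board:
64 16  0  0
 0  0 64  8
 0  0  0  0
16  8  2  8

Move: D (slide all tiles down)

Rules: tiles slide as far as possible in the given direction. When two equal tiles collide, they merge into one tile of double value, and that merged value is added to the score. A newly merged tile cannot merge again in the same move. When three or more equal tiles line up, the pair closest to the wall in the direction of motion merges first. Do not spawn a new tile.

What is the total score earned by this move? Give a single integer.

Answer: 16

Derivation:
Slide down:
col 0: [64, 0, 0, 16] -> [0, 0, 64, 16]  score +0 (running 0)
col 1: [16, 0, 0, 8] -> [0, 0, 16, 8]  score +0 (running 0)
col 2: [0, 64, 0, 2] -> [0, 0, 64, 2]  score +0 (running 0)
col 3: [0, 8, 0, 8] -> [0, 0, 0, 16]  score +16 (running 16)
Board after move:
 0  0  0  0
 0  0  0  0
64 16 64  0
16  8  2 16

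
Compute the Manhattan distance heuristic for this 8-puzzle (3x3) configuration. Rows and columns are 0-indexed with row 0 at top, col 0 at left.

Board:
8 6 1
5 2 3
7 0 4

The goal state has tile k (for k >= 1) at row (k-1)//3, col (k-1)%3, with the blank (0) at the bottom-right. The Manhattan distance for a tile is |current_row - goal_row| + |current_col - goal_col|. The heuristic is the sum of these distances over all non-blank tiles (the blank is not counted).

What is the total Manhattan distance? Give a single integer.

Answer: 13

Derivation:
Tile 8: at (0,0), goal (2,1), distance |0-2|+|0-1| = 3
Tile 6: at (0,1), goal (1,2), distance |0-1|+|1-2| = 2
Tile 1: at (0,2), goal (0,0), distance |0-0|+|2-0| = 2
Tile 5: at (1,0), goal (1,1), distance |1-1|+|0-1| = 1
Tile 2: at (1,1), goal (0,1), distance |1-0|+|1-1| = 1
Tile 3: at (1,2), goal (0,2), distance |1-0|+|2-2| = 1
Tile 7: at (2,0), goal (2,0), distance |2-2|+|0-0| = 0
Tile 4: at (2,2), goal (1,0), distance |2-1|+|2-0| = 3
Sum: 3 + 2 + 2 + 1 + 1 + 1 + 0 + 3 = 13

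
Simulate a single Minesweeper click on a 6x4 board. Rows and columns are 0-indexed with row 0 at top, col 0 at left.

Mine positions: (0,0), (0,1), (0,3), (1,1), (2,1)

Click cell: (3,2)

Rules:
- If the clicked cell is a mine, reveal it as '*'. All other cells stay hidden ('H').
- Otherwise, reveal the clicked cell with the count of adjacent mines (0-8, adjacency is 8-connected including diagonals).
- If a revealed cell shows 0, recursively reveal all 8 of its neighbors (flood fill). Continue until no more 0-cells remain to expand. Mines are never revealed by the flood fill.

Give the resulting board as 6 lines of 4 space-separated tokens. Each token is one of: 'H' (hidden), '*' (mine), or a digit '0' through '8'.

H H H H
H H H H
H H H H
H H 1 H
H H H H
H H H H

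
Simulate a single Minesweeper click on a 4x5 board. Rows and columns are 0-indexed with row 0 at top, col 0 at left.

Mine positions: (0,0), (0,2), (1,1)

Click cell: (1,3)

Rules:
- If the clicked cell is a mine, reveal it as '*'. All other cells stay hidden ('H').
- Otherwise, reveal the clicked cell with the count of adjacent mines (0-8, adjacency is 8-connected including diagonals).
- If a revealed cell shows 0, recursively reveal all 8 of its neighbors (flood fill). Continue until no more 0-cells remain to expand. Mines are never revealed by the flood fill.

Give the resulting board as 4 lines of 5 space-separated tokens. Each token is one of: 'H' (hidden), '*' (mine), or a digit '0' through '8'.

H H H H H
H H H 1 H
H H H H H
H H H H H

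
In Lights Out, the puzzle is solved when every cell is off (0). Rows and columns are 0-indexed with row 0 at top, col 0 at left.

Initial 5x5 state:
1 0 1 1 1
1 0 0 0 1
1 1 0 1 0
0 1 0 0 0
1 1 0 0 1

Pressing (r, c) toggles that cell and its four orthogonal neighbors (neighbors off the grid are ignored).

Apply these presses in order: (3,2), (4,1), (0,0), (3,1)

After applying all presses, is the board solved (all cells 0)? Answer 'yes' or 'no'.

After press 1 at (3,2):
1 0 1 1 1
1 0 0 0 1
1 1 1 1 0
0 0 1 1 0
1 1 1 0 1

After press 2 at (4,1):
1 0 1 1 1
1 0 0 0 1
1 1 1 1 0
0 1 1 1 0
0 0 0 0 1

After press 3 at (0,0):
0 1 1 1 1
0 0 0 0 1
1 1 1 1 0
0 1 1 1 0
0 0 0 0 1

After press 4 at (3,1):
0 1 1 1 1
0 0 0 0 1
1 0 1 1 0
1 0 0 1 0
0 1 0 0 1

Lights still on: 12

Answer: no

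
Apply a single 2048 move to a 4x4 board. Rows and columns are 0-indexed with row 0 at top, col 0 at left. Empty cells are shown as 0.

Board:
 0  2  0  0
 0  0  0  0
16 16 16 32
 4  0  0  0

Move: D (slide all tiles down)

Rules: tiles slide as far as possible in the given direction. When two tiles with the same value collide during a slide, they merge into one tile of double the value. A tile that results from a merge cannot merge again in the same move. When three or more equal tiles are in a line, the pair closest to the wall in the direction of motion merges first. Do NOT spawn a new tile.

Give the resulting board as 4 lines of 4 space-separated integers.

Slide down:
col 0: [0, 0, 16, 4] -> [0, 0, 16, 4]
col 1: [2, 0, 16, 0] -> [0, 0, 2, 16]
col 2: [0, 0, 16, 0] -> [0, 0, 0, 16]
col 3: [0, 0, 32, 0] -> [0, 0, 0, 32]

Answer:  0  0  0  0
 0  0  0  0
16  2  0  0
 4 16 16 32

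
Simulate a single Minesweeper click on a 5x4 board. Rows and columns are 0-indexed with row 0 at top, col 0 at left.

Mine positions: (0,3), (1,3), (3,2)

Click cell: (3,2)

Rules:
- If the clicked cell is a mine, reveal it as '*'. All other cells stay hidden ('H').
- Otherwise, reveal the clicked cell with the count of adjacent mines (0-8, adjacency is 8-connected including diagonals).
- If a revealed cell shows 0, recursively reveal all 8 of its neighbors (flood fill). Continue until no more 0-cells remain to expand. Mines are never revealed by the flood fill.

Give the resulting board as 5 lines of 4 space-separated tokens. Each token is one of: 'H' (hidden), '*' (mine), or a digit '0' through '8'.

H H H H
H H H H
H H H H
H H * H
H H H H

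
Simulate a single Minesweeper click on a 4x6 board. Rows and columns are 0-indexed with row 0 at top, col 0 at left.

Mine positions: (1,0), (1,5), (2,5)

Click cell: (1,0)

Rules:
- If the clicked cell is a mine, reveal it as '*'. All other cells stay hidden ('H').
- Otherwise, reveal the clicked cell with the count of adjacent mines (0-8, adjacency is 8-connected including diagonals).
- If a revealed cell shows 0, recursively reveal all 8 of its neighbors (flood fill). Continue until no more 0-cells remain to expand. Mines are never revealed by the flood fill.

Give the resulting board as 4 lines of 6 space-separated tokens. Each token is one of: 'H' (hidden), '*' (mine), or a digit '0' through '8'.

H H H H H H
* H H H H H
H H H H H H
H H H H H H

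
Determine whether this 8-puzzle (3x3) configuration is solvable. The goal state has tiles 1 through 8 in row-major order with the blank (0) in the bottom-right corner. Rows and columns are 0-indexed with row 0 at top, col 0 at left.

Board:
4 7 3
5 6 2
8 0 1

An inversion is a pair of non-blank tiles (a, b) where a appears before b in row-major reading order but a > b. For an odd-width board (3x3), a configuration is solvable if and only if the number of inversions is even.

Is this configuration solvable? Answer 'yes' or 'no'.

Inversions (pairs i<j in row-major order where tile[i] > tile[j] > 0): 16
16 is even, so the puzzle is solvable.

Answer: yes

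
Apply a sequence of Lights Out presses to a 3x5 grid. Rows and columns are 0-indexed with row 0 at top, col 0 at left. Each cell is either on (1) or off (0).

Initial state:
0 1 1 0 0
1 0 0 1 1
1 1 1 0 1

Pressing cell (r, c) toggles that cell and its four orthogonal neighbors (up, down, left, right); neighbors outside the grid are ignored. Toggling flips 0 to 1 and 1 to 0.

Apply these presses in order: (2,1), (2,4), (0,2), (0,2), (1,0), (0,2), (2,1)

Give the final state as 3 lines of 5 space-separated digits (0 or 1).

After press 1 at (2,1):
0 1 1 0 0
1 1 0 1 1
0 0 0 0 1

After press 2 at (2,4):
0 1 1 0 0
1 1 0 1 0
0 0 0 1 0

After press 3 at (0,2):
0 0 0 1 0
1 1 1 1 0
0 0 0 1 0

After press 4 at (0,2):
0 1 1 0 0
1 1 0 1 0
0 0 0 1 0

After press 5 at (1,0):
1 1 1 0 0
0 0 0 1 0
1 0 0 1 0

After press 6 at (0,2):
1 0 0 1 0
0 0 1 1 0
1 0 0 1 0

After press 7 at (2,1):
1 0 0 1 0
0 1 1 1 0
0 1 1 1 0

Answer: 1 0 0 1 0
0 1 1 1 0
0 1 1 1 0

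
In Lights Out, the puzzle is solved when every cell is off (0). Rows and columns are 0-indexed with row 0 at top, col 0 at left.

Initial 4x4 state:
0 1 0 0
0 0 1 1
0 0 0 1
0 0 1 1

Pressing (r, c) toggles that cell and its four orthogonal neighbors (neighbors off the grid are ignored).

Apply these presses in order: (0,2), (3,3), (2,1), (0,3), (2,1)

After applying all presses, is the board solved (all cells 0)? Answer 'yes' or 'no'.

Answer: yes

Derivation:
After press 1 at (0,2):
0 0 1 1
0 0 0 1
0 0 0 1
0 0 1 1

After press 2 at (3,3):
0 0 1 1
0 0 0 1
0 0 0 0
0 0 0 0

After press 3 at (2,1):
0 0 1 1
0 1 0 1
1 1 1 0
0 1 0 0

After press 4 at (0,3):
0 0 0 0
0 1 0 0
1 1 1 0
0 1 0 0

After press 5 at (2,1):
0 0 0 0
0 0 0 0
0 0 0 0
0 0 0 0

Lights still on: 0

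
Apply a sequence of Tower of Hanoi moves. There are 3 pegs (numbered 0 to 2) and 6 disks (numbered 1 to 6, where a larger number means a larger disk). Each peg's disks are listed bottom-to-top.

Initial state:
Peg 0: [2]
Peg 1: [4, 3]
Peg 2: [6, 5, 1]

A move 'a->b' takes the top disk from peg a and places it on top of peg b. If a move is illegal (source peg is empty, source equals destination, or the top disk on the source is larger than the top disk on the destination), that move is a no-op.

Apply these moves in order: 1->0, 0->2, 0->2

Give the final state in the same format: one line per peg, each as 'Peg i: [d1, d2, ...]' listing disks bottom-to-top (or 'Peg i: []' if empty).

After move 1 (1->0):
Peg 0: [2]
Peg 1: [4, 3]
Peg 2: [6, 5, 1]

After move 2 (0->2):
Peg 0: [2]
Peg 1: [4, 3]
Peg 2: [6, 5, 1]

After move 3 (0->2):
Peg 0: [2]
Peg 1: [4, 3]
Peg 2: [6, 5, 1]

Answer: Peg 0: [2]
Peg 1: [4, 3]
Peg 2: [6, 5, 1]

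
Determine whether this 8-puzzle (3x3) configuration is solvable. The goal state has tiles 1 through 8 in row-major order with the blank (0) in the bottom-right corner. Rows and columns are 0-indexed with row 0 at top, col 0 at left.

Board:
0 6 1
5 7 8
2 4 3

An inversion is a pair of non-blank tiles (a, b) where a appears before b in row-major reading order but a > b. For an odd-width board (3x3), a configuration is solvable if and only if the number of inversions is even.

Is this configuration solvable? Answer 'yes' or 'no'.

Inversions (pairs i<j in row-major order where tile[i] > tile[j] > 0): 15
15 is odd, so the puzzle is not solvable.

Answer: no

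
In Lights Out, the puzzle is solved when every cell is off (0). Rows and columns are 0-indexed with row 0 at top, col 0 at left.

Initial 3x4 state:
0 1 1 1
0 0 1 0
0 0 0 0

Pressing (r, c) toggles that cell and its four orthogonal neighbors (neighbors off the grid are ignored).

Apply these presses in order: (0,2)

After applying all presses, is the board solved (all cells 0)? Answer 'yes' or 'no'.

After press 1 at (0,2):
0 0 0 0
0 0 0 0
0 0 0 0

Lights still on: 0

Answer: yes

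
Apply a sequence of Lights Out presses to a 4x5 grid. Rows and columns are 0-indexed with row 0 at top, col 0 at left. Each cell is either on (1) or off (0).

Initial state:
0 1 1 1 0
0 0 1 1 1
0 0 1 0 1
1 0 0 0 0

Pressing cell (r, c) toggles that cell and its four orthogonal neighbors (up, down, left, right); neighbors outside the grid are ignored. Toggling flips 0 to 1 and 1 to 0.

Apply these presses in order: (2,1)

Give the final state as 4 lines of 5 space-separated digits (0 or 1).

Answer: 0 1 1 1 0
0 1 1 1 1
1 1 0 0 1
1 1 0 0 0

Derivation:
After press 1 at (2,1):
0 1 1 1 0
0 1 1 1 1
1 1 0 0 1
1 1 0 0 0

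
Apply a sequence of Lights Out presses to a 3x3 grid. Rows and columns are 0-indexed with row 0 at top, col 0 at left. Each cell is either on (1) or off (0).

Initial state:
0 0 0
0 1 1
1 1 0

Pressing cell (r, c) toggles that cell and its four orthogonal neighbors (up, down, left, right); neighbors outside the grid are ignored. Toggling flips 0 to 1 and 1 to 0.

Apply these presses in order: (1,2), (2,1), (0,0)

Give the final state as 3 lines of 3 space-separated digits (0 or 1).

Answer: 1 1 1
1 1 0
0 0 0

Derivation:
After press 1 at (1,2):
0 0 1
0 0 0
1 1 1

After press 2 at (2,1):
0 0 1
0 1 0
0 0 0

After press 3 at (0,0):
1 1 1
1 1 0
0 0 0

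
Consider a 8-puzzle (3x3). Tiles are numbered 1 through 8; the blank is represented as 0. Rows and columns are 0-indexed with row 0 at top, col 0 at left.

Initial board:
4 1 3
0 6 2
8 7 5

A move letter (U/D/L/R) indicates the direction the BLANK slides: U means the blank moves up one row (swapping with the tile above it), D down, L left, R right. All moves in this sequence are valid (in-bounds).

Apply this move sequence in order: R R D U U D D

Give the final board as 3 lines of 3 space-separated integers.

Answer: 4 1 3
6 2 5
8 7 0

Derivation:
After move 1 (R):
4 1 3
6 0 2
8 7 5

After move 2 (R):
4 1 3
6 2 0
8 7 5

After move 3 (D):
4 1 3
6 2 5
8 7 0

After move 4 (U):
4 1 3
6 2 0
8 7 5

After move 5 (U):
4 1 0
6 2 3
8 7 5

After move 6 (D):
4 1 3
6 2 0
8 7 5

After move 7 (D):
4 1 3
6 2 5
8 7 0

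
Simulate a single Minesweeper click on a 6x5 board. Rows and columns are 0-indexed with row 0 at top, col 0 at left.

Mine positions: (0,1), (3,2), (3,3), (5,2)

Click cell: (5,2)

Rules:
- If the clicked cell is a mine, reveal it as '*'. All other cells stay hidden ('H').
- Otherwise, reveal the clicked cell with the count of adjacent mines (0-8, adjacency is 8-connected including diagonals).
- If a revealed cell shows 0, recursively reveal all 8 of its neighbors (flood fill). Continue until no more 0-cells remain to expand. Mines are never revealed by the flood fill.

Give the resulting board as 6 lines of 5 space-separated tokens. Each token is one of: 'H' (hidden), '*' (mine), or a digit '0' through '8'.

H H H H H
H H H H H
H H H H H
H H H H H
H H H H H
H H * H H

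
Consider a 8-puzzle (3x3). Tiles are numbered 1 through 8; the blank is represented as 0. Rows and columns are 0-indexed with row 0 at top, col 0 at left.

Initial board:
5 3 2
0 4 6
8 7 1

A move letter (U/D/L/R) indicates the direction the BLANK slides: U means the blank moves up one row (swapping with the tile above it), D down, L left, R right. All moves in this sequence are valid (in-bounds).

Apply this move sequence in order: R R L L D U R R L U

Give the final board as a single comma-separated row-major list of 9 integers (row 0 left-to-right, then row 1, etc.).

After move 1 (R):
5 3 2
4 0 6
8 7 1

After move 2 (R):
5 3 2
4 6 0
8 7 1

After move 3 (L):
5 3 2
4 0 6
8 7 1

After move 4 (L):
5 3 2
0 4 6
8 7 1

After move 5 (D):
5 3 2
8 4 6
0 7 1

After move 6 (U):
5 3 2
0 4 6
8 7 1

After move 7 (R):
5 3 2
4 0 6
8 7 1

After move 8 (R):
5 3 2
4 6 0
8 7 1

After move 9 (L):
5 3 2
4 0 6
8 7 1

After move 10 (U):
5 0 2
4 3 6
8 7 1

Answer: 5, 0, 2, 4, 3, 6, 8, 7, 1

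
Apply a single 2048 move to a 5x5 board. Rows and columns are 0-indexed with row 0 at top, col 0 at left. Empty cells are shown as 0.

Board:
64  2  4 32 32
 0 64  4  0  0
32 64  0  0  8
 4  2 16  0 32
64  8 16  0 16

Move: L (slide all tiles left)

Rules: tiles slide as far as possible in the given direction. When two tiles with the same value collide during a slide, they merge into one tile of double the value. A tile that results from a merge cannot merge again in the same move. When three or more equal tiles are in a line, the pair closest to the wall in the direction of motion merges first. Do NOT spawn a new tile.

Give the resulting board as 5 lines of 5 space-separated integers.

Answer: 64  2  4 64  0
64  4  0  0  0
32 64  8  0  0
 4  2 16 32  0
64  8 32  0  0

Derivation:
Slide left:
row 0: [64, 2, 4, 32, 32] -> [64, 2, 4, 64, 0]
row 1: [0, 64, 4, 0, 0] -> [64, 4, 0, 0, 0]
row 2: [32, 64, 0, 0, 8] -> [32, 64, 8, 0, 0]
row 3: [4, 2, 16, 0, 32] -> [4, 2, 16, 32, 0]
row 4: [64, 8, 16, 0, 16] -> [64, 8, 32, 0, 0]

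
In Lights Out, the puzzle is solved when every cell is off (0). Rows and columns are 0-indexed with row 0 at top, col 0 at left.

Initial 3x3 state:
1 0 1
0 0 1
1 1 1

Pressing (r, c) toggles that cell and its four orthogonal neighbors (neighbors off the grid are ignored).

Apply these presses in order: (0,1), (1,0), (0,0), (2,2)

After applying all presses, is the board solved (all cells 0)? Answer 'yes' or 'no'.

After press 1 at (0,1):
0 1 0
0 1 1
1 1 1

After press 2 at (1,0):
1 1 0
1 0 1
0 1 1

After press 3 at (0,0):
0 0 0
0 0 1
0 1 1

After press 4 at (2,2):
0 0 0
0 0 0
0 0 0

Lights still on: 0

Answer: yes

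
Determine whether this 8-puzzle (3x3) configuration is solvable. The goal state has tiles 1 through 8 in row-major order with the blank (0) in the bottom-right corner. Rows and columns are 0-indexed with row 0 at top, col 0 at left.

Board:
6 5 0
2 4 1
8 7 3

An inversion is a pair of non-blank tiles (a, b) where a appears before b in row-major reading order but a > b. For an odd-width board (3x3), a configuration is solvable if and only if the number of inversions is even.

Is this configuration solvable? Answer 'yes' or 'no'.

Inversions (pairs i<j in row-major order where tile[i] > tile[j] > 0): 15
15 is odd, so the puzzle is not solvable.

Answer: no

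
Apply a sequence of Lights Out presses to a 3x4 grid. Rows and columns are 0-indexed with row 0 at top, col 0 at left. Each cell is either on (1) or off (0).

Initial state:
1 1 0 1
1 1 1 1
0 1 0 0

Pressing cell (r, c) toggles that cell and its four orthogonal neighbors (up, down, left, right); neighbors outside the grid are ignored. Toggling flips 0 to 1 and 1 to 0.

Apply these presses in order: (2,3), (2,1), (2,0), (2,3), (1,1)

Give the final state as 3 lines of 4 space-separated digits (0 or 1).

Answer: 1 0 0 1
1 1 0 1
0 0 1 0

Derivation:
After press 1 at (2,3):
1 1 0 1
1 1 1 0
0 1 1 1

After press 2 at (2,1):
1 1 0 1
1 0 1 0
1 0 0 1

After press 3 at (2,0):
1 1 0 1
0 0 1 0
0 1 0 1

After press 4 at (2,3):
1 1 0 1
0 0 1 1
0 1 1 0

After press 5 at (1,1):
1 0 0 1
1 1 0 1
0 0 1 0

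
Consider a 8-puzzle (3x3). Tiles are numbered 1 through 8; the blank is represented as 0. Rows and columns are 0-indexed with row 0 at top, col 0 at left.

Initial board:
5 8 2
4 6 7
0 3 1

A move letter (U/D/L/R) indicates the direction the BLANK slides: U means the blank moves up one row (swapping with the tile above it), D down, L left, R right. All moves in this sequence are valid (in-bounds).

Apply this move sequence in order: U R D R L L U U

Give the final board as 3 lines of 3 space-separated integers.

Answer: 0 8 2
5 3 7
6 4 1

Derivation:
After move 1 (U):
5 8 2
0 6 7
4 3 1

After move 2 (R):
5 8 2
6 0 7
4 3 1

After move 3 (D):
5 8 2
6 3 7
4 0 1

After move 4 (R):
5 8 2
6 3 7
4 1 0

After move 5 (L):
5 8 2
6 3 7
4 0 1

After move 6 (L):
5 8 2
6 3 7
0 4 1

After move 7 (U):
5 8 2
0 3 7
6 4 1

After move 8 (U):
0 8 2
5 3 7
6 4 1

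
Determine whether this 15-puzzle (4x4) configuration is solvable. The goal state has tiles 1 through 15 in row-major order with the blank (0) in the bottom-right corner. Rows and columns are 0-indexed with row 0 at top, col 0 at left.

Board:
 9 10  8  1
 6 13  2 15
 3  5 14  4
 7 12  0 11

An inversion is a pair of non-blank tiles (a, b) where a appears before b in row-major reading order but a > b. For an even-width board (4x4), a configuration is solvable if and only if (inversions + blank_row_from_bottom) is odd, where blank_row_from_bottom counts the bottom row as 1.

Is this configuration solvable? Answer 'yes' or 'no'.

Answer: no

Derivation:
Inversions: 47
Blank is in row 3 (0-indexed from top), which is row 1 counting from the bottom (bottom = 1).
47 + 1 = 48, which is even, so the puzzle is not solvable.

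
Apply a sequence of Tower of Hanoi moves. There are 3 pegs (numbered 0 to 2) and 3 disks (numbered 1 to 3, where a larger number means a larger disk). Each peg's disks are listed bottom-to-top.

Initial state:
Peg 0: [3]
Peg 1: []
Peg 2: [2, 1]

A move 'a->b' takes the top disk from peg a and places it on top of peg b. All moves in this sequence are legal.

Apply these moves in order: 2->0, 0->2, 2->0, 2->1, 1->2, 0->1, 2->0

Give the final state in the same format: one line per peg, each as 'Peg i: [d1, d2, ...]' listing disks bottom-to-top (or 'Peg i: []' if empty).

Answer: Peg 0: [3, 2]
Peg 1: [1]
Peg 2: []

Derivation:
After move 1 (2->0):
Peg 0: [3, 1]
Peg 1: []
Peg 2: [2]

After move 2 (0->2):
Peg 0: [3]
Peg 1: []
Peg 2: [2, 1]

After move 3 (2->0):
Peg 0: [3, 1]
Peg 1: []
Peg 2: [2]

After move 4 (2->1):
Peg 0: [3, 1]
Peg 1: [2]
Peg 2: []

After move 5 (1->2):
Peg 0: [3, 1]
Peg 1: []
Peg 2: [2]

After move 6 (0->1):
Peg 0: [3]
Peg 1: [1]
Peg 2: [2]

After move 7 (2->0):
Peg 0: [3, 2]
Peg 1: [1]
Peg 2: []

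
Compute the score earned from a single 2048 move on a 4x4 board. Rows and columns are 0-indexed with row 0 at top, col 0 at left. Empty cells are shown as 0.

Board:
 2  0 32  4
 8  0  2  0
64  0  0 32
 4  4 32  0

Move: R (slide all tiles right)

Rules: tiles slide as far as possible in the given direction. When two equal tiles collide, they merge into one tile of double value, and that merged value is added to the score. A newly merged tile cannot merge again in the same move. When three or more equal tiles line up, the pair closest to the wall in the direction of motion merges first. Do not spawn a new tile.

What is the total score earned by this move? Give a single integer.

Slide right:
row 0: [2, 0, 32, 4] -> [0, 2, 32, 4]  score +0 (running 0)
row 1: [8, 0, 2, 0] -> [0, 0, 8, 2]  score +0 (running 0)
row 2: [64, 0, 0, 32] -> [0, 0, 64, 32]  score +0 (running 0)
row 3: [4, 4, 32, 0] -> [0, 0, 8, 32]  score +8 (running 8)
Board after move:
 0  2 32  4
 0  0  8  2
 0  0 64 32
 0  0  8 32

Answer: 8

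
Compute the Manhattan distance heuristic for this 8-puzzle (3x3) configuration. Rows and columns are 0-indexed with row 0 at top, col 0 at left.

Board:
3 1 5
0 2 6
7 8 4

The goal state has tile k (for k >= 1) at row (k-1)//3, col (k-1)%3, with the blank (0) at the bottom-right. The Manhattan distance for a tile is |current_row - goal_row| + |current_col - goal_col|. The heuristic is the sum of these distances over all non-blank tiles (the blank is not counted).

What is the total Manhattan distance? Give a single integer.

Tile 3: at (0,0), goal (0,2), distance |0-0|+|0-2| = 2
Tile 1: at (0,1), goal (0,0), distance |0-0|+|1-0| = 1
Tile 5: at (0,2), goal (1,1), distance |0-1|+|2-1| = 2
Tile 2: at (1,1), goal (0,1), distance |1-0|+|1-1| = 1
Tile 6: at (1,2), goal (1,2), distance |1-1|+|2-2| = 0
Tile 7: at (2,0), goal (2,0), distance |2-2|+|0-0| = 0
Tile 8: at (2,1), goal (2,1), distance |2-2|+|1-1| = 0
Tile 4: at (2,2), goal (1,0), distance |2-1|+|2-0| = 3
Sum: 2 + 1 + 2 + 1 + 0 + 0 + 0 + 3 = 9

Answer: 9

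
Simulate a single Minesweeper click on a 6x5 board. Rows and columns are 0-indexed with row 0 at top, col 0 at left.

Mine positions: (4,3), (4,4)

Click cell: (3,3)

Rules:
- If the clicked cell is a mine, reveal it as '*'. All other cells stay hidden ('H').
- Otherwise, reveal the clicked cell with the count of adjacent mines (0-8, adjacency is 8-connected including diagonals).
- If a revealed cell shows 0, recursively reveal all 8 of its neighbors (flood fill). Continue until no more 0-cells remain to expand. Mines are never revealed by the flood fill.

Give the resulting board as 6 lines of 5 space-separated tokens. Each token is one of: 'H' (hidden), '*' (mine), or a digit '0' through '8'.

H H H H H
H H H H H
H H H H H
H H H 2 H
H H H H H
H H H H H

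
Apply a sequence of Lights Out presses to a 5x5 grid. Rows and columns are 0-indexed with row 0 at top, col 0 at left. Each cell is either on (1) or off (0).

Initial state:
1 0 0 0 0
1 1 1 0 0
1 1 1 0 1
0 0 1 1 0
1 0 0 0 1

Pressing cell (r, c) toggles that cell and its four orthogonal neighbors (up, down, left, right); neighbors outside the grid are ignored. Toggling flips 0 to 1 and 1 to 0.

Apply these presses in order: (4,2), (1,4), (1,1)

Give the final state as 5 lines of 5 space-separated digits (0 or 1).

Answer: 1 1 0 0 1
0 0 0 1 1
1 0 1 0 0
0 0 0 1 0
1 1 1 1 1

Derivation:
After press 1 at (4,2):
1 0 0 0 0
1 1 1 0 0
1 1 1 0 1
0 0 0 1 0
1 1 1 1 1

After press 2 at (1,4):
1 0 0 0 1
1 1 1 1 1
1 1 1 0 0
0 0 0 1 0
1 1 1 1 1

After press 3 at (1,1):
1 1 0 0 1
0 0 0 1 1
1 0 1 0 0
0 0 0 1 0
1 1 1 1 1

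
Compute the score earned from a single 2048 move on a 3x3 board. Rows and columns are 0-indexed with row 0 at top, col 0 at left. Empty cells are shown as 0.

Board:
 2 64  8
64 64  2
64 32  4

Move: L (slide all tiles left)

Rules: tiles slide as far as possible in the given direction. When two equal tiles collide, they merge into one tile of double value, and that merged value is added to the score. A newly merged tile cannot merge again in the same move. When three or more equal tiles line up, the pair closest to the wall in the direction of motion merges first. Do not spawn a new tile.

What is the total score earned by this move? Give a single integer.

Slide left:
row 0: [2, 64, 8] -> [2, 64, 8]  score +0 (running 0)
row 1: [64, 64, 2] -> [128, 2, 0]  score +128 (running 128)
row 2: [64, 32, 4] -> [64, 32, 4]  score +0 (running 128)
Board after move:
  2  64   8
128   2   0
 64  32   4

Answer: 128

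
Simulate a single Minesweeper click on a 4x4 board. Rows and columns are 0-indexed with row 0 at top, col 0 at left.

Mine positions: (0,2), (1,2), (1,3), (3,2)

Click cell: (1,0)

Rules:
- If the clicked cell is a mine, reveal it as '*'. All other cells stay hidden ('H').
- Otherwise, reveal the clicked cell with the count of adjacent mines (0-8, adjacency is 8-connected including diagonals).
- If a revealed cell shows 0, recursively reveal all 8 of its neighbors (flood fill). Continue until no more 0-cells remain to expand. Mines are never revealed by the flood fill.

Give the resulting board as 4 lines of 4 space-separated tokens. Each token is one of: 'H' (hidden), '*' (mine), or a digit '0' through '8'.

0 2 H H
0 2 H H
0 2 H H
0 1 H H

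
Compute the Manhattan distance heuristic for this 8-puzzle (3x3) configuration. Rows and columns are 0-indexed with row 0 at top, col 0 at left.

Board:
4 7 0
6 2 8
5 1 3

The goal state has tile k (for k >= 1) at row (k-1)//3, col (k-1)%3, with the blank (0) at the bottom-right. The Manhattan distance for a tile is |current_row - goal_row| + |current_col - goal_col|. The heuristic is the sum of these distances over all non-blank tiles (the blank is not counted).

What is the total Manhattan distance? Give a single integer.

Answer: 16

Derivation:
Tile 4: at (0,0), goal (1,0), distance |0-1|+|0-0| = 1
Tile 7: at (0,1), goal (2,0), distance |0-2|+|1-0| = 3
Tile 6: at (1,0), goal (1,2), distance |1-1|+|0-2| = 2
Tile 2: at (1,1), goal (0,1), distance |1-0|+|1-1| = 1
Tile 8: at (1,2), goal (2,1), distance |1-2|+|2-1| = 2
Tile 5: at (2,0), goal (1,1), distance |2-1|+|0-1| = 2
Tile 1: at (2,1), goal (0,0), distance |2-0|+|1-0| = 3
Tile 3: at (2,2), goal (0,2), distance |2-0|+|2-2| = 2
Sum: 1 + 3 + 2 + 1 + 2 + 2 + 3 + 2 = 16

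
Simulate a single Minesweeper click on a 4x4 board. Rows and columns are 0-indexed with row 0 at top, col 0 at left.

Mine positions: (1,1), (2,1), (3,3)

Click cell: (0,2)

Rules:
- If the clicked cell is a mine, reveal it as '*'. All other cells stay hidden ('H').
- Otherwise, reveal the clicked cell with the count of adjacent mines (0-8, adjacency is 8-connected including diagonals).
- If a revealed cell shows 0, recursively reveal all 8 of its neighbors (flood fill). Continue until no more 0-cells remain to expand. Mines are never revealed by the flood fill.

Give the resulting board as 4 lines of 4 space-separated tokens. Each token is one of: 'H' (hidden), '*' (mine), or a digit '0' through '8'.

H H 1 H
H H H H
H H H H
H H H H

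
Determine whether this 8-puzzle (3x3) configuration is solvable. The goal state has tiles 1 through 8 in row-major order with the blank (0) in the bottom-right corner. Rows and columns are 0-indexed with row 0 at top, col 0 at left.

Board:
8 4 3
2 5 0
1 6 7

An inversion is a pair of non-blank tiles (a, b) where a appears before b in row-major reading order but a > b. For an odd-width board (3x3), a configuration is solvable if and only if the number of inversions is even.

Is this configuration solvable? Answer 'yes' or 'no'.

Inversions (pairs i<j in row-major order where tile[i] > tile[j] > 0): 14
14 is even, so the puzzle is solvable.

Answer: yes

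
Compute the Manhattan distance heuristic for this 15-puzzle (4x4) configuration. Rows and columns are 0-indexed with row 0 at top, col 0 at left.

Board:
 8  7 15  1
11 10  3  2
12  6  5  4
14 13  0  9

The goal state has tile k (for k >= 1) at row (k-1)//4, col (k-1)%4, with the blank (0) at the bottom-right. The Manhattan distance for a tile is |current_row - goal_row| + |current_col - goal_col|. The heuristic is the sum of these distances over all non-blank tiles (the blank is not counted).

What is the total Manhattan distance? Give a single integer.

Tile 8: at (0,0), goal (1,3), distance |0-1|+|0-3| = 4
Tile 7: at (0,1), goal (1,2), distance |0-1|+|1-2| = 2
Tile 15: at (0,2), goal (3,2), distance |0-3|+|2-2| = 3
Tile 1: at (0,3), goal (0,0), distance |0-0|+|3-0| = 3
Tile 11: at (1,0), goal (2,2), distance |1-2|+|0-2| = 3
Tile 10: at (1,1), goal (2,1), distance |1-2|+|1-1| = 1
Tile 3: at (1,2), goal (0,2), distance |1-0|+|2-2| = 1
Tile 2: at (1,3), goal (0,1), distance |1-0|+|3-1| = 3
Tile 12: at (2,0), goal (2,3), distance |2-2|+|0-3| = 3
Tile 6: at (2,1), goal (1,1), distance |2-1|+|1-1| = 1
Tile 5: at (2,2), goal (1,0), distance |2-1|+|2-0| = 3
Tile 4: at (2,3), goal (0,3), distance |2-0|+|3-3| = 2
Tile 14: at (3,0), goal (3,1), distance |3-3|+|0-1| = 1
Tile 13: at (3,1), goal (3,0), distance |3-3|+|1-0| = 1
Tile 9: at (3,3), goal (2,0), distance |3-2|+|3-0| = 4
Sum: 4 + 2 + 3 + 3 + 3 + 1 + 1 + 3 + 3 + 1 + 3 + 2 + 1 + 1 + 4 = 35

Answer: 35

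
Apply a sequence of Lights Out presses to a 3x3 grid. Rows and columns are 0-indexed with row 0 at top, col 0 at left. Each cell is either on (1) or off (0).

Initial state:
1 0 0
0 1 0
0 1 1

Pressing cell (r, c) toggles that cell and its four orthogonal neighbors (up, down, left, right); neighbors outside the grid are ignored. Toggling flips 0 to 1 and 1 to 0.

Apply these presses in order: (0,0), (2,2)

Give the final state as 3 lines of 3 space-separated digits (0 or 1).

Answer: 0 1 0
1 1 1
0 0 0

Derivation:
After press 1 at (0,0):
0 1 0
1 1 0
0 1 1

After press 2 at (2,2):
0 1 0
1 1 1
0 0 0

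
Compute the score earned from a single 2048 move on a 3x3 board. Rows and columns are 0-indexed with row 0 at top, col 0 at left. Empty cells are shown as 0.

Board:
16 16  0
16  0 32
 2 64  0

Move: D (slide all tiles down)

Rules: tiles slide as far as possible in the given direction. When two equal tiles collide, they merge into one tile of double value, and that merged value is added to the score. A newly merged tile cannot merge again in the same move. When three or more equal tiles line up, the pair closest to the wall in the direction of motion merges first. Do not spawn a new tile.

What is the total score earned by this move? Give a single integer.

Slide down:
col 0: [16, 16, 2] -> [0, 32, 2]  score +32 (running 32)
col 1: [16, 0, 64] -> [0, 16, 64]  score +0 (running 32)
col 2: [0, 32, 0] -> [0, 0, 32]  score +0 (running 32)
Board after move:
 0  0  0
32 16  0
 2 64 32

Answer: 32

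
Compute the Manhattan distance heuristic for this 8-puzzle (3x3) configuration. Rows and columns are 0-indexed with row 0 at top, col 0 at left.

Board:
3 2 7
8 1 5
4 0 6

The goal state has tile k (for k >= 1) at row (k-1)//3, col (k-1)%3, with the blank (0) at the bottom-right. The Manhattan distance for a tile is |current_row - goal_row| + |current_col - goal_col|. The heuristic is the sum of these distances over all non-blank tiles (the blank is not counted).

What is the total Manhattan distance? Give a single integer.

Answer: 13

Derivation:
Tile 3: (0,0)->(0,2) = 2
Tile 2: (0,1)->(0,1) = 0
Tile 7: (0,2)->(2,0) = 4
Tile 8: (1,0)->(2,1) = 2
Tile 1: (1,1)->(0,0) = 2
Tile 5: (1,2)->(1,1) = 1
Tile 4: (2,0)->(1,0) = 1
Tile 6: (2,2)->(1,2) = 1
Sum: 2 + 0 + 4 + 2 + 2 + 1 + 1 + 1 = 13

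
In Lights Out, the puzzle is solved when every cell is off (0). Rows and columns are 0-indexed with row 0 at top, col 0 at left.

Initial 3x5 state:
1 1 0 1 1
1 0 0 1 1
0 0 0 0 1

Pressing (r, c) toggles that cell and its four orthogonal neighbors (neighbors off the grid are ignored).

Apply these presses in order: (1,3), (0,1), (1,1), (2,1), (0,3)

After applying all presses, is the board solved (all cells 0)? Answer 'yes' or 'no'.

Answer: no

Derivation:
After press 1 at (1,3):
1 1 0 0 1
1 0 1 0 0
0 0 0 1 1

After press 2 at (0,1):
0 0 1 0 1
1 1 1 0 0
0 0 0 1 1

After press 3 at (1,1):
0 1 1 0 1
0 0 0 0 0
0 1 0 1 1

After press 4 at (2,1):
0 1 1 0 1
0 1 0 0 0
1 0 1 1 1

After press 5 at (0,3):
0 1 0 1 0
0 1 0 1 0
1 0 1 1 1

Lights still on: 8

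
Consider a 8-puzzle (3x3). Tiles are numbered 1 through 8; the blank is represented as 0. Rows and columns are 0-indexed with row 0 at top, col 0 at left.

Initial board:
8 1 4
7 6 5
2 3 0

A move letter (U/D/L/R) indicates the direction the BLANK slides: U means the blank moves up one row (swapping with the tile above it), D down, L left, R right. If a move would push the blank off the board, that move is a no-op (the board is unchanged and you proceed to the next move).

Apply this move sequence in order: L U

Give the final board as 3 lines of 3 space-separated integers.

Answer: 8 1 4
7 0 5
2 6 3

Derivation:
After move 1 (L):
8 1 4
7 6 5
2 0 3

After move 2 (U):
8 1 4
7 0 5
2 6 3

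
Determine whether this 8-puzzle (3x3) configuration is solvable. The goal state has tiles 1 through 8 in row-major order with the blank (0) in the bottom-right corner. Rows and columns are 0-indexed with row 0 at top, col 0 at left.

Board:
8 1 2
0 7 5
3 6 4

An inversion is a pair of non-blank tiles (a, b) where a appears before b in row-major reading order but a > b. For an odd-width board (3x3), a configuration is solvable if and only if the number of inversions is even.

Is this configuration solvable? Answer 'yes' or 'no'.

Inversions (pairs i<j in row-major order where tile[i] > tile[j] > 0): 14
14 is even, so the puzzle is solvable.

Answer: yes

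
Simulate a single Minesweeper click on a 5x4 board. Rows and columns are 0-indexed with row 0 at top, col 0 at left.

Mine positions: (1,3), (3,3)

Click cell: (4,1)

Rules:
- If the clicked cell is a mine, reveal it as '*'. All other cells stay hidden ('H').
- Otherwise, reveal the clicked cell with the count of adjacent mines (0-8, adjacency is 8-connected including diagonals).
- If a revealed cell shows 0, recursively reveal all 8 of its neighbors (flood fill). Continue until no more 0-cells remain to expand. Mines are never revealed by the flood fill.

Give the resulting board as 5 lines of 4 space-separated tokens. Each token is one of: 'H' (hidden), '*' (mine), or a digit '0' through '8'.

0 0 1 H
0 0 1 H
0 0 2 H
0 0 1 H
0 0 1 H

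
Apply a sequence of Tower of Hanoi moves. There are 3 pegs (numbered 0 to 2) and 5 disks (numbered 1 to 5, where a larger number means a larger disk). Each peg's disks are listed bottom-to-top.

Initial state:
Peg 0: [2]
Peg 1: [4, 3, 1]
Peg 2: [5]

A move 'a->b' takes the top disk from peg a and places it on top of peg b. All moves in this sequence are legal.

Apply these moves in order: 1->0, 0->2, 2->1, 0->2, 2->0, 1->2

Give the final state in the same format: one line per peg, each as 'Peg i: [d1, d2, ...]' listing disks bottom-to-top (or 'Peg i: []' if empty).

After move 1 (1->0):
Peg 0: [2, 1]
Peg 1: [4, 3]
Peg 2: [5]

After move 2 (0->2):
Peg 0: [2]
Peg 1: [4, 3]
Peg 2: [5, 1]

After move 3 (2->1):
Peg 0: [2]
Peg 1: [4, 3, 1]
Peg 2: [5]

After move 4 (0->2):
Peg 0: []
Peg 1: [4, 3, 1]
Peg 2: [5, 2]

After move 5 (2->0):
Peg 0: [2]
Peg 1: [4, 3, 1]
Peg 2: [5]

After move 6 (1->2):
Peg 0: [2]
Peg 1: [4, 3]
Peg 2: [5, 1]

Answer: Peg 0: [2]
Peg 1: [4, 3]
Peg 2: [5, 1]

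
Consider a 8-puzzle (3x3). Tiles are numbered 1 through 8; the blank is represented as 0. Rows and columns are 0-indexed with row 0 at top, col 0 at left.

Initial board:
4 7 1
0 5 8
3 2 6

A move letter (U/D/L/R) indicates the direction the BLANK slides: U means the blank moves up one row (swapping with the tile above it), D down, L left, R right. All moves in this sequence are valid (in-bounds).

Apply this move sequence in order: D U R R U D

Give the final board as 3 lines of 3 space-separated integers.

Answer: 4 7 1
5 8 0
3 2 6

Derivation:
After move 1 (D):
4 7 1
3 5 8
0 2 6

After move 2 (U):
4 7 1
0 5 8
3 2 6

After move 3 (R):
4 7 1
5 0 8
3 2 6

After move 4 (R):
4 7 1
5 8 0
3 2 6

After move 5 (U):
4 7 0
5 8 1
3 2 6

After move 6 (D):
4 7 1
5 8 0
3 2 6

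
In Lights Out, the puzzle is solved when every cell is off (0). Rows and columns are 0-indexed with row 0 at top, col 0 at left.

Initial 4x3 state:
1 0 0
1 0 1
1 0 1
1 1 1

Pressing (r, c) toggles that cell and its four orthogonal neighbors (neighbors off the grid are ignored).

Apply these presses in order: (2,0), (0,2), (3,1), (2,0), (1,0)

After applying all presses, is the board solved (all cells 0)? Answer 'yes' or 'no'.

Answer: no

Derivation:
After press 1 at (2,0):
1 0 0
0 0 1
0 1 1
0 1 1

After press 2 at (0,2):
1 1 1
0 0 0
0 1 1
0 1 1

After press 3 at (3,1):
1 1 1
0 0 0
0 0 1
1 0 0

After press 4 at (2,0):
1 1 1
1 0 0
1 1 1
0 0 0

After press 5 at (1,0):
0 1 1
0 1 0
0 1 1
0 0 0

Lights still on: 5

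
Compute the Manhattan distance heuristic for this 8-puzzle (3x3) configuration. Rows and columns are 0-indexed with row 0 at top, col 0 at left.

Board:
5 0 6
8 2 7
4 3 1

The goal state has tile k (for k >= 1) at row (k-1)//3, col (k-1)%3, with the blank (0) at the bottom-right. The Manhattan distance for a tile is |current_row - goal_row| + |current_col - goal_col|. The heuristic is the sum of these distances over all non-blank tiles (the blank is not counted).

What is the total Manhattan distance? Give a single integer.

Tile 5: (0,0)->(1,1) = 2
Tile 6: (0,2)->(1,2) = 1
Tile 8: (1,0)->(2,1) = 2
Tile 2: (1,1)->(0,1) = 1
Tile 7: (1,2)->(2,0) = 3
Tile 4: (2,0)->(1,0) = 1
Tile 3: (2,1)->(0,2) = 3
Tile 1: (2,2)->(0,0) = 4
Sum: 2 + 1 + 2 + 1 + 3 + 1 + 3 + 4 = 17

Answer: 17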